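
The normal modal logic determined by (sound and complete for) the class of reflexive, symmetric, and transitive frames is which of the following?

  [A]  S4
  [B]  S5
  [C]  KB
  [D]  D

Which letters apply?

B

(A) S4 is determined by the class of reflexive and transitive frames.
(B) S5 is determined by exactly this class.
(C) KB is determined by the class of symmetric frames.
(D) D is determined by the class of serial frames.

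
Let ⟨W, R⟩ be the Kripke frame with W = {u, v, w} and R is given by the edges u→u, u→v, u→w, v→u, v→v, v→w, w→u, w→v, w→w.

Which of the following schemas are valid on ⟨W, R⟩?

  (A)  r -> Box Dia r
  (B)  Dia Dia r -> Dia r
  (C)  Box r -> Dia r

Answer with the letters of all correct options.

R is symmetric: every R-edge is matched by its reverse.
R is transitive: R is closed under composition.
R is serial: every world has an R-successor.
(A) r -> Box Dia r is axiom B; it is valid on a frame exactly when R is symmetric. R is symmetric, so valid.
(B) Dia Dia r -> Dia r is the dual of axiom 4; it is valid on a frame exactly when R is transitive. R is transitive, so valid.
(C) Box r -> Dia r is axiom D; it is valid on a frame exactly when R is serial. R is serial, so valid.

A, B, C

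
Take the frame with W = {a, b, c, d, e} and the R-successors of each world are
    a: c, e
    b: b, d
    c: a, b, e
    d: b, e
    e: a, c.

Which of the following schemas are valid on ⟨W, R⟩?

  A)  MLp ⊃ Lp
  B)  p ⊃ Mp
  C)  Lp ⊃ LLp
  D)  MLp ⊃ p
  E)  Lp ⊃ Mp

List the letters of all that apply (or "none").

R is not reflexive: not a R a.
R is not symmetric: c R b but not b R c.
R is not transitive: a R c and c R a but not a R a.
R is not euclidean: c R a and c R b but not a R b.
R is serial: every world has an R-successor.
(A) the dual of axiom 5: valid iff R is euclidean. R is not euclidean — not valid.
(B) the dual of axiom T: valid iff R is reflexive. R is not reflexive — not valid.
(C) Lp ⊃ LLp is axiom 4, which corresponds to transitivity. R is not transitive — not valid.
(D) MLp ⊃ p is the dual of axiom B; it is valid on a frame exactly when R is symmetric. R is not symmetric, so not valid.
(E) Lp ⊃ Mp is axiom D; it is valid on a frame exactly when R is serial. R is serial, so valid.

E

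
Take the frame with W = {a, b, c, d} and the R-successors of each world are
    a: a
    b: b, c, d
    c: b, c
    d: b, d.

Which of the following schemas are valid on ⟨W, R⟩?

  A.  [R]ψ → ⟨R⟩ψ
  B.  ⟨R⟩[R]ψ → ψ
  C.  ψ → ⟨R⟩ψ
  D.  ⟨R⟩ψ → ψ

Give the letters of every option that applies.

R is reflexive: each world relates to itself.
R is symmetric: every R-edge is matched by its reverse.
R is serial: every world has an R-successor.
R is not a subset of the identity: b R c with b ≠ c.
(A) [R]ψ → ⟨R⟩ψ is axiom D, which corresponds to seriality. R is serial — valid.
(B) the dual of axiom B: valid iff R is symmetric. R is symmetric — valid.
(C) the dual of axiom T: valid iff R is reflexive. R is reflexive — valid.
(D) ⟨R⟩ψ → ψ (the converse of T) corresponds to R being a subset of the identity. Here R ⊄ identity, so not valid.

A, B, C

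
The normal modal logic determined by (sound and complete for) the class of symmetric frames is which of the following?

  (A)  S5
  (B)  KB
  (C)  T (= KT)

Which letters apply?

(A) S5 is determined by the class of reflexive, symmetric, and transitive frames.
(B) KB is determined by exactly this class.
(C) T (= KT) is determined by the class of reflexive frames.

B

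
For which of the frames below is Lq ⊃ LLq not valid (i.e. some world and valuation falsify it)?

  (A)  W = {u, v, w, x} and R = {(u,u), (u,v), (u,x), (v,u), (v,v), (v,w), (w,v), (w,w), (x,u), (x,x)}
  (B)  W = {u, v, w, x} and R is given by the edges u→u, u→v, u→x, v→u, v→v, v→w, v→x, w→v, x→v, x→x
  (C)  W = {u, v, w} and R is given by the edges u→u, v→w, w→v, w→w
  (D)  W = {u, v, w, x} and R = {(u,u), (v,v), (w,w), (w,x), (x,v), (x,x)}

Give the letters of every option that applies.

A, B, C, D

The schema Lq ⊃ LLq is axiom 4; it is valid on a frame iff R is transitive.
(A) R is not transitive (u R v and v R w but not u R w), so the schema fails here.
(B) R is not transitive (u R v and v R w but not u R w), so the schema fails here.
(C) R is not transitive (v R w and w R v but not v R v), so the schema fails here.
(D) R is not transitive (w R x and x R v but not w R v), so the schema fails here.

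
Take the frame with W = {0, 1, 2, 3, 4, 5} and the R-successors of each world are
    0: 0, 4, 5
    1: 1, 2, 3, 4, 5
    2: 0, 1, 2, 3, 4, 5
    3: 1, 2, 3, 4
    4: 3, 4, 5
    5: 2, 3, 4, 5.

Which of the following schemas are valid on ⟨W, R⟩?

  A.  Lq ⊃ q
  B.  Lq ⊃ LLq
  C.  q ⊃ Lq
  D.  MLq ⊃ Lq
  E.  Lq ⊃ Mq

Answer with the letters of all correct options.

R is reflexive: each world relates to itself.
R is not transitive: 0 R 4 and 4 R 3 but not 0 R 3.
R is not euclidean: 0 R 4 and 0 R 0 but not 4 R 0.
R is serial: every world has an R-successor.
R is not a subset of the identity: 0 R 4 with 0 ≠ 4.
(A) axiom T: valid iff R is reflexive. R is reflexive — valid.
(B) axiom 4: valid iff R is transitive. R is not transitive — not valid.
(C) q ⊃ Lq (equivalent to ◇p→p) corresponds to R being a subset of the identity. Here R ⊄ identity, so not valid.
(D) the dual of axiom 5: valid iff R is euclidean. R is not euclidean — not valid.
(E) Lq ⊃ Mq (axiom D) characterises the serial frames. R is serial — valid.

A, E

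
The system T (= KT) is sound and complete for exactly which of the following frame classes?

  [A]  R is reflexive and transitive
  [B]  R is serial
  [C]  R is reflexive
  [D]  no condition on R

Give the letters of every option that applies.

(A) this class determines S4, not T (= KT).
(B) this class determines D, not T (= KT).
(C) T (= KT) is sound and complete for exactly this class.
(D) this class determines K, not T (= KT).

C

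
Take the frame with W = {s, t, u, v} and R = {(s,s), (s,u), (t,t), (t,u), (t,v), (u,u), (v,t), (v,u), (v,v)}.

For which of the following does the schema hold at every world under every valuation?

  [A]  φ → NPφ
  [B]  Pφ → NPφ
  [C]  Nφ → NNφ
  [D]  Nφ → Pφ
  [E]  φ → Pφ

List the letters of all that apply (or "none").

R is reflexive: each world relates to itself.
R is not symmetric: s R u but not u R s.
R is transitive: R is closed under composition.
R is not euclidean: s R u and s R s but not u R s.
R is serial: every world has an R-successor.
(A) axiom B: valid iff R is symmetric. R is not symmetric — not valid.
(B) Pφ → NPφ (axiom 5) characterises the euclidean frames. R is not euclidean — not valid.
(C) Nφ → NNφ (axiom 4) characterises the transitive frames. R is transitive — valid.
(D) Nφ → Pφ is axiom D; it is valid on a frame exactly when R is serial. R is serial, so valid.
(E) φ → Pφ is the dual of axiom T, which corresponds to reflexivity. R is reflexive — valid.

C, D, E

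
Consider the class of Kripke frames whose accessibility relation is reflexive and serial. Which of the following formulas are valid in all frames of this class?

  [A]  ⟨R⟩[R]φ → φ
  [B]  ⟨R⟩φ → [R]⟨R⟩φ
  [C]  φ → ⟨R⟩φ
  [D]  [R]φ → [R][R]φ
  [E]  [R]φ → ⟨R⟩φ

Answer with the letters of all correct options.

(A) ⟨R⟩[R]φ → φ (the dual of axiom B) characterises the symmetric frames. Such an R need not be symmetric — not valid.
(B) axiom 5: valid iff R is euclidean. Such an R need not be euclidean — not valid.
(C) φ → ⟨R⟩φ is the dual of axiom T; it is valid on a frame exactly when R is reflexive. Every such R is reflexive, so valid.
(D) [R]φ → [R][R]φ (axiom 4) characterises the transitive frames. Such an R need not be transitive — not valid.
(E) [R]φ → ⟨R⟩φ (axiom D) characterises the serial frames. Every such R is serial — valid.

C, E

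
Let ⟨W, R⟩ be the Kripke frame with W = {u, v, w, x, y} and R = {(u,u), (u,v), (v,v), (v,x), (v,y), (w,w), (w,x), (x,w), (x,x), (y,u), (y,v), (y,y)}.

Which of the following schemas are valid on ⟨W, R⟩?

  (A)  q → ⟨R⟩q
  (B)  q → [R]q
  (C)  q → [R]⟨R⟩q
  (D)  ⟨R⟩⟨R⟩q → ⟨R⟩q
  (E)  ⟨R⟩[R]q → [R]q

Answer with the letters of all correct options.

A

R is reflexive: each world relates to itself.
R is not symmetric: u R v but not v R u.
R is not transitive: u R v and v R x but not u R x.
R is not euclidean: u R v and u R u but not v R u.
R is not a subset of the identity: u R v with u ≠ v.
(A) the dual of axiom T: valid iff R is reflexive. R is reflexive — valid.
(B) q → [R]q is equivalent to ◇p→p; it holds exactly when R ⊆ identity. Here R ⊄ identity — not valid.
(C) q → [R]⟨R⟩q is axiom B; it is valid on a frame exactly when R is symmetric. R is not symmetric, so not valid.
(D) ⟨R⟩⟨R⟩q → ⟨R⟩q is the dual of axiom 4, which corresponds to transitivity. R is not transitive — not valid.
(E) the dual of axiom 5: valid iff R is euclidean. R is not euclidean — not valid.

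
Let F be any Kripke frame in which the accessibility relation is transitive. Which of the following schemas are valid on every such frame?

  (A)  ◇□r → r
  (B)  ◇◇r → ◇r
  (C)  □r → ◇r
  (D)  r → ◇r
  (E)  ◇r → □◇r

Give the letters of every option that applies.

(A) ◇□r → r is the dual of axiom B, which corresponds to symmetry. Such an R need not be symmetric — not valid.
(B) ◇◇r → ◇r is the dual of axiom 4, which corresponds to transitivity. Every such R is transitive — valid.
(C) □r → ◇r is axiom D, which corresponds to seriality. Such an R need not be serial — not valid.
(D) the dual of axiom T: valid iff R is reflexive. Such an R need not be reflexive — not valid.
(E) ◇r → □◇r is axiom 5, which corresponds to the euclidean property. Such an R need not be euclidean — not valid.

B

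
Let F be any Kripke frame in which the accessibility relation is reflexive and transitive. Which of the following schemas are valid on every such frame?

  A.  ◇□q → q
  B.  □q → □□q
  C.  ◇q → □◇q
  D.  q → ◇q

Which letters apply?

Reflexive relations are serial.
(A) ◇□q → q (the dual of axiom B) characterises the symmetric frames. Such an R need not be symmetric — not valid.
(B) axiom 4: valid iff R is transitive. Every such R is transitive — valid.
(C) axiom 5: valid iff R is euclidean. Such an R need not be euclidean — not valid.
(D) q → ◇q is the dual of axiom T, which corresponds to reflexivity. Every such R is reflexive — valid.

B, D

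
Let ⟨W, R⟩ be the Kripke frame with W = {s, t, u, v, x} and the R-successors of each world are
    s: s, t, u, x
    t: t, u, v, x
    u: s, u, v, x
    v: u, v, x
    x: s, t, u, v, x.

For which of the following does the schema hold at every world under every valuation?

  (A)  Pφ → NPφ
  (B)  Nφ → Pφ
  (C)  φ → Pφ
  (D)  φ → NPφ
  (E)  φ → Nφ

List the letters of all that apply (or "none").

B, C

R is reflexive: each world relates to itself.
R is not symmetric: s R t but not t R s.
R is not euclidean: s R t and s R s but not t R s.
R is serial: every world has an R-successor.
R is not a subset of the identity: s R t with s ≠ t.
(A) axiom 5: valid iff R is euclidean. R is not euclidean — not valid.
(B) Nφ → Pφ is axiom D; it is valid on a frame exactly when R is serial. R is serial, so valid.
(C) φ → Pφ is the dual of axiom T; it is valid on a frame exactly when R is reflexive. R is reflexive, so valid.
(D) axiom B: valid iff R is symmetric. R is not symmetric — not valid.
(E) φ → Nφ (equivalent to ◇p→p) corresponds to R being a subset of the identity. Here R ⊄ identity, so not valid.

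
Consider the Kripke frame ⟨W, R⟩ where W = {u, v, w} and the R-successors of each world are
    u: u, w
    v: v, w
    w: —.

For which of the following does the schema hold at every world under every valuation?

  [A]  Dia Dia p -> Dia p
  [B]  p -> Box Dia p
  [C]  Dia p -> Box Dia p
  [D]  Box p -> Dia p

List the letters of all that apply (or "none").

A

R is not symmetric: u R w but not w R u.
R is transitive: R is closed under composition.
R is not euclidean: u R w and u R u but not w R u.
R is not serial: w has no R-successor.
(A) the dual of axiom 4: valid iff R is transitive. R is transitive — valid.
(B) p -> Box Dia p (axiom B) characterises the symmetric frames. R is not symmetric — not valid.
(C) Dia p -> Box Dia p is axiom 5, which corresponds to the euclidean property. R is not euclidean — not valid.
(D) Box p -> Dia p is axiom D; it is valid on a frame exactly when R is serial. R is not serial, so not valid.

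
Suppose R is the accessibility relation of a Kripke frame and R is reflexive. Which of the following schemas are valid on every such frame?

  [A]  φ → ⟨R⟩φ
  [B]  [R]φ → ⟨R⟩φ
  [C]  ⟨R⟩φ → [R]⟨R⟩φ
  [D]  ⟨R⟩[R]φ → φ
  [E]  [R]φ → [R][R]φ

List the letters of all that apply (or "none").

A, B

A reflexive relation is serial.
(A) φ → ⟨R⟩φ (the dual of axiom T) characterises the reflexive frames. Every such R is reflexive — valid.
(B) axiom D: valid iff R is serial. Every such R is serial — valid.
(C) ⟨R⟩φ → [R]⟨R⟩φ (axiom 5) characterises the euclidean frames. Such an R need not be euclidean — not valid.
(D) the dual of axiom B: valid iff R is symmetric. Such an R need not be symmetric — not valid.
(E) [R]φ → [R][R]φ is axiom 4; it is valid on a frame exactly when R is transitive. Such an R need not be transitive, so not valid.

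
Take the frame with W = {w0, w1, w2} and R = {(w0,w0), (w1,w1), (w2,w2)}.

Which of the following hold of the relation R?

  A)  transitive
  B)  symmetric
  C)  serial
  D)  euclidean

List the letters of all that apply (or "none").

A, B, C, D

(A) transitive: R is closed under composition.
(B) symmetric: every R-edge is matched by its reverse.
(C) serial: every world has an R-successor.
(D) euclidean: any two R-successors of the same world are R-related.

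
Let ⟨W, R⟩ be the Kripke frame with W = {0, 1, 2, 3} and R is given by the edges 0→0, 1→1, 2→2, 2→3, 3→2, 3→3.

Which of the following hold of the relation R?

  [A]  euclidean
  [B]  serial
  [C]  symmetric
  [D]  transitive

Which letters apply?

(A) euclidean: any two R-successors of the same world are R-related.
(B) serial: every world has an R-successor.
(C) symmetric: every R-edge is matched by its reverse.
(D) transitive: R is closed under composition.

A, B, C, D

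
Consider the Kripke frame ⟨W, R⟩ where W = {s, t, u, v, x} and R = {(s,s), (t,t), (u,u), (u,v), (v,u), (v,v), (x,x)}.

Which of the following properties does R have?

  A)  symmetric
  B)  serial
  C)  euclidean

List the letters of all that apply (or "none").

(A) symmetric: every R-edge is matched by its reverse.
(B) serial: every world has an R-successor.
(C) euclidean: any two R-successors of the same world are R-related.

A, B, C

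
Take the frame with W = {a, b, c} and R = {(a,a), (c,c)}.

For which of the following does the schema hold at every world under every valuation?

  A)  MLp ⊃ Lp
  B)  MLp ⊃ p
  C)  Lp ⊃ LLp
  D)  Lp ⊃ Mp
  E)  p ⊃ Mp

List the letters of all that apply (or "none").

R is not reflexive: not b R b.
R is symmetric: every R-edge is matched by its reverse.
R is transitive: R is closed under composition.
R is euclidean: any two R-successors of the same world are R-related.
R is not serial: b has no R-successor.
(A) MLp ⊃ Lp is the dual of axiom 5, which corresponds to the euclidean property. R is euclidean — valid.
(B) MLp ⊃ p is the dual of axiom B; it is valid on a frame exactly when R is symmetric. R is symmetric, so valid.
(C) Lp ⊃ LLp (axiom 4) characterises the transitive frames. R is transitive — valid.
(D) Lp ⊃ Mp is axiom D, which corresponds to seriality. R is not serial — not valid.
(E) the dual of axiom T: valid iff R is reflexive. R is not reflexive — not valid.

A, B, C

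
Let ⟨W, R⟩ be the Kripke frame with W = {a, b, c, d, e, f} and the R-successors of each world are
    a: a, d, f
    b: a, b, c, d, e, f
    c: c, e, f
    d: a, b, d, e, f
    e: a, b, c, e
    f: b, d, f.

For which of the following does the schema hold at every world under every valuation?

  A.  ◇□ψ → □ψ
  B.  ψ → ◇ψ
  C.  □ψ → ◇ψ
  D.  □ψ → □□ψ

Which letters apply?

R is reflexive: each world relates to itself.
R is not transitive: a R d and d R b but not a R b.
R is not euclidean: a R f and a R a but not f R a.
R is serial: every world has an R-successor.
(A) ◇□ψ → □ψ (the dual of axiom 5) characterises the euclidean frames. R is not euclidean — not valid.
(B) ψ → ◇ψ (the dual of axiom T) characterises the reflexive frames. R is reflexive — valid.
(C) □ψ → ◇ψ (axiom D) characterises the serial frames. R is serial — valid.
(D) axiom 4: valid iff R is transitive. R is not transitive — not valid.

B, C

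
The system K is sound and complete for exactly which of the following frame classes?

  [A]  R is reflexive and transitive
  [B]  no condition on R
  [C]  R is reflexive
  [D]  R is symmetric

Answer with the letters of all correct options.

(A) this class determines S4, not K.
(B) K is sound and complete for exactly this class.
(C) this class determines T (= KT), not K.
(D) this class determines KB, not K.

B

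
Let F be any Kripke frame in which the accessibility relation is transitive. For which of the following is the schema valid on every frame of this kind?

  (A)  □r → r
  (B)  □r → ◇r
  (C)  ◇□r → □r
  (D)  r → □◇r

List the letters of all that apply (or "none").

(A) □r → r is axiom T, which corresponds to reflexivity. Such an R need not be reflexive — not valid.
(B) □r → ◇r is axiom D; it is valid on a frame exactly when R is serial. Such an R need not be serial, so not valid.
(C) ◇□r → □r is the dual of axiom 5; it is valid on a frame exactly when R is euclidean. Such an R need not be euclidean, so not valid.
(D) axiom B: valid iff R is symmetric. Such an R need not be symmetric — not valid.

none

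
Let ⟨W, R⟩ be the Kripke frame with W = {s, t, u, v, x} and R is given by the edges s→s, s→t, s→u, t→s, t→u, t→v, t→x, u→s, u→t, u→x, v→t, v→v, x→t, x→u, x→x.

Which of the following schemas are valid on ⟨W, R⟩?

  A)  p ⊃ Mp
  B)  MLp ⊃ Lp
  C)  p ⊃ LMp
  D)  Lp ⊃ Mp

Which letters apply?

C, D

R is not reflexive: not t R t.
R is symmetric: every R-edge is matched by its reverse.
R is not euclidean: t R s and t R v but not s R v.
R is serial: every world has an R-successor.
(A) p ⊃ Mp is the dual of axiom T, which corresponds to reflexivity. R is not reflexive — not valid.
(B) the dual of axiom 5: valid iff R is euclidean. R is not euclidean — not valid.
(C) p ⊃ LMp is axiom B, which corresponds to symmetry. R is symmetric — valid.
(D) axiom D: valid iff R is serial. R is serial — valid.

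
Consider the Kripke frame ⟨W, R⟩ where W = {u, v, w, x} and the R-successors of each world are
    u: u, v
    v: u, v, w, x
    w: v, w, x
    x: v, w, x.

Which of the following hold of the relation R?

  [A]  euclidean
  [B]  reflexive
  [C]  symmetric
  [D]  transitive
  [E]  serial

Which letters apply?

(A) not euclidean: v R u and v R w but not u R w.
(B) reflexive: each world relates to itself.
(C) symmetric: every R-edge is matched by its reverse.
(D) not transitive: u R v and v R w but not u R w.
(E) serial: every world has an R-successor.

B, C, E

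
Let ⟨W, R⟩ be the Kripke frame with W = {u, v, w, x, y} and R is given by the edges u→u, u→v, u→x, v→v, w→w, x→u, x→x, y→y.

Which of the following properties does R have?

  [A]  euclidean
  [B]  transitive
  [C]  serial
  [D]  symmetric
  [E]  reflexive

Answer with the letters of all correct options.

C, E

(A) not euclidean: u R v and u R u but not v R u.
(B) not transitive: x R u and u R v but not x R v.
(C) serial: every world has an R-successor.
(D) not symmetric: u R v but not v R u.
(E) reflexive: each world relates to itself.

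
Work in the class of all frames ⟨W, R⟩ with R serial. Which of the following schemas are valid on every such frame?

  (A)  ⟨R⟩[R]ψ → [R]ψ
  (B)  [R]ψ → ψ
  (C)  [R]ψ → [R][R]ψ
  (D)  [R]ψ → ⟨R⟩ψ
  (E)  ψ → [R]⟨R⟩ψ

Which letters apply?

D

(A) ⟨R⟩[R]ψ → [R]ψ is the dual of axiom 5; it is valid on a frame exactly when R is euclidean. Such an R need not be euclidean, so not valid.
(B) [R]ψ → ψ (axiom T) characterises the reflexive frames. Such an R need not be reflexive — not valid.
(C) [R]ψ → [R][R]ψ (axiom 4) characterises the transitive frames. Such an R need not be transitive — not valid.
(D) [R]ψ → ⟨R⟩ψ is axiom D; it is valid on a frame exactly when R is serial. Every such R is serial, so valid.
(E) axiom B: valid iff R is symmetric. Such an R need not be symmetric — not valid.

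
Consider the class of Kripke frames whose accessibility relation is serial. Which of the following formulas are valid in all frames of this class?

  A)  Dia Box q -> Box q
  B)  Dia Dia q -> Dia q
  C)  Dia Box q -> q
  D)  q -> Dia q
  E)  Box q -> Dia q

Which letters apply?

E

(A) Dia Box q -> Box q (the dual of axiom 5) characterises the euclidean frames. Such an R need not be euclidean — not valid.
(B) Dia Dia q -> Dia q is the dual of axiom 4, which corresponds to transitivity. Such an R need not be transitive — not valid.
(C) Dia Box q -> q is the dual of axiom B; it is valid on a frame exactly when R is symmetric. Such an R need not be symmetric, so not valid.
(D) q -> Dia q (the dual of axiom T) characterises the reflexive frames. Such an R need not be reflexive — not valid.
(E) Box q -> Dia q is axiom D; it is valid on a frame exactly when R is serial. Every such R is serial, so valid.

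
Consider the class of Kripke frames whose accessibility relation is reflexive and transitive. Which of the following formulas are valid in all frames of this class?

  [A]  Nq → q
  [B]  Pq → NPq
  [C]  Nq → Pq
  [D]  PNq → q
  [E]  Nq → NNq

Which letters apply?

Reflexive relations are serial.
(A) Nq → q is axiom T, which corresponds to reflexivity. Every such R is reflexive — valid.
(B) Pq → NPq (axiom 5) characterises the euclidean frames. Such an R need not be euclidean — not valid.
(C) Nq → Pq (axiom D) characterises the serial frames. Every such R is serial — valid.
(D) PNq → q (the dual of axiom B) characterises the symmetric frames. Such an R need not be symmetric — not valid.
(E) axiom 4: valid iff R is transitive. Every such R is transitive — valid.

A, C, E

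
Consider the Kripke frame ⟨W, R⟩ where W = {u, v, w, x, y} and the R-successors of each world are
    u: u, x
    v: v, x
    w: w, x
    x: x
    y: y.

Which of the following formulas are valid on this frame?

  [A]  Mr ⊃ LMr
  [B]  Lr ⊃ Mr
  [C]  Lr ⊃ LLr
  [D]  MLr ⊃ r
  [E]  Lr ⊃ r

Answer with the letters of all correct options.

B, C, E

R is reflexive: each world relates to itself.
R is not symmetric: u R x but not x R u.
R is transitive: R is closed under composition.
R is not euclidean: u R x and u R u but not x R u.
R is serial: every world has an R-successor.
(A) axiom 5: valid iff R is euclidean. R is not euclidean — not valid.
(B) Lr ⊃ Mr is axiom D, which corresponds to seriality. R is serial — valid.
(C) axiom 4: valid iff R is transitive. R is transitive — valid.
(D) the dual of axiom B: valid iff R is symmetric. R is not symmetric — not valid.
(E) Lr ⊃ r is axiom T; it is valid on a frame exactly when R is reflexive. R is reflexive, so valid.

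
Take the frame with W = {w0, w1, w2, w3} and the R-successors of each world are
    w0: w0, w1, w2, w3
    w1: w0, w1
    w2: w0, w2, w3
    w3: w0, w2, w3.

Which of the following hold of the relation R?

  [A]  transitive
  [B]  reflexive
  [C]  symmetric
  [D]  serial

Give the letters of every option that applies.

(A) not transitive: w1 R w0 and w0 R w2 but not w1 R w2.
(B) reflexive: each world relates to itself.
(C) symmetric: every R-edge is matched by its reverse.
(D) serial: every world has an R-successor.

B, C, D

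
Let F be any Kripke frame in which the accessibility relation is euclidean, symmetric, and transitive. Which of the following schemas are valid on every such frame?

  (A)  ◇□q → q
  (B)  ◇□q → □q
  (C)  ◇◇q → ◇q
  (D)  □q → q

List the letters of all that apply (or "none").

A, B, C

(A) ◇□q → q (the dual of axiom B) characterises the symmetric frames. Every such R is symmetric — valid.
(B) ◇□q → □q is the dual of axiom 5, which corresponds to the euclidean property. Every such R is euclidean — valid.
(C) ◇◇q → ◇q is the dual of axiom 4, which corresponds to transitivity. Every such R is transitive — valid.
(D) axiom T: valid iff R is reflexive. Such an R need not be reflexive — not valid.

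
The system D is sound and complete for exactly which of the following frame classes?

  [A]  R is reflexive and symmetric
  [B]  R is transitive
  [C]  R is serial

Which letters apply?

(A) this class determines B (= KTB), not D.
(B) this class determines K4, not D.
(C) D is sound and complete for exactly this class.

C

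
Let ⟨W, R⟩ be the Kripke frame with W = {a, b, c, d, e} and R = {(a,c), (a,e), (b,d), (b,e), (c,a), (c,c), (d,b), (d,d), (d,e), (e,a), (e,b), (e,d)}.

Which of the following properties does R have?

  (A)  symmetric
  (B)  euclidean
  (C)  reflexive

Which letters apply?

A

(A) symmetric: every R-edge is matched by its reverse.
(B) not euclidean: a R c and a R e but not c R e.
(C) not reflexive: not a R a.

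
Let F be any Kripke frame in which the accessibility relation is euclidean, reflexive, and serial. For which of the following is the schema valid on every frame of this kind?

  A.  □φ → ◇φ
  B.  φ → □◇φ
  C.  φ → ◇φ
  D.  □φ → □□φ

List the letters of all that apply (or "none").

A, B, C, D

A relation that is euclidean, reflexive, and serial is also symmetric and transitive.
(A) axiom D: valid iff R is serial. Every such R is serial — valid.
(B) axiom B: valid iff R is symmetric. Every such R is symmetric — valid.
(C) the dual of axiom T: valid iff R is reflexive. Every such R is reflexive — valid.
(D) □φ → □□φ is axiom 4; it is valid on a frame exactly when R is transitive. Every such R is transitive, so valid.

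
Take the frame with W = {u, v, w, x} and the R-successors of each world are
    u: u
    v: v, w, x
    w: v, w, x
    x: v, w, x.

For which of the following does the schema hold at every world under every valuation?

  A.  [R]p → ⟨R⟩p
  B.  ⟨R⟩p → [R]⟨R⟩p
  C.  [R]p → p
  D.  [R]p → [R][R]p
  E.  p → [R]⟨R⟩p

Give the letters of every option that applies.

A, B, C, D, E

R is reflexive: each world relates to itself.
R is symmetric: every R-edge is matched by its reverse.
R is transitive: R is closed under composition.
R is euclidean: any two R-successors of the same world are R-related.
R is serial: every world has an R-successor.
(A) axiom D: valid iff R is serial. R is serial — valid.
(B) ⟨R⟩p → [R]⟨R⟩p is axiom 5; it is valid on a frame exactly when R is euclidean. R is euclidean, so valid.
(C) axiom T: valid iff R is reflexive. R is reflexive — valid.
(D) [R]p → [R][R]p is axiom 4; it is valid on a frame exactly when R is transitive. R is transitive, so valid.
(E) p → [R]⟨R⟩p (axiom B) characterises the symmetric frames. R is symmetric — valid.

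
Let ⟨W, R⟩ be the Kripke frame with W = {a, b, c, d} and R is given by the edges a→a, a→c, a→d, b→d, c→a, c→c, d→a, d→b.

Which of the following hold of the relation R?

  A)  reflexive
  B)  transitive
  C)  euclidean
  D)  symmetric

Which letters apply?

D

(A) not reflexive: not b R b.
(B) not transitive: a R d and d R b but not a R b.
(C) not euclidean: a R c and a R d but not c R d.
(D) symmetric: every R-edge is matched by its reverse.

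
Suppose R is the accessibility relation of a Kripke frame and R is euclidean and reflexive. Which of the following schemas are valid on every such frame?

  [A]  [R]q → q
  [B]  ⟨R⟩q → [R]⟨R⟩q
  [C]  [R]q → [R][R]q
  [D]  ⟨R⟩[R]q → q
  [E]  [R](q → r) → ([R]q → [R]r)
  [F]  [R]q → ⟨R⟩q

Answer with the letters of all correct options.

A reflexive euclidean relation is also symmetric (from wRw and wRv the euclidean condition gives vRw) and hence transitive; it is an equivalence relation.
(A) [R]q → q is axiom T; it is valid on a frame exactly when R is reflexive. Every such R is reflexive, so valid.
(B) ⟨R⟩q → [R]⟨R⟩q is axiom 5; it is valid on a frame exactly when R is euclidean. Every such R is euclidean, so valid.
(C) [R]q → [R][R]q is axiom 4, which corresponds to transitivity. Every such R is transitive — valid.
(D) ⟨R⟩[R]q → q is the dual of axiom B, which corresponds to symmetry. Every such R is symmetric — valid.
(E) this is just K, valid on every normal frame.
(F) [R]q → ⟨R⟩q (axiom D) characterises the serial frames. Every such R is serial — valid.

A, B, C, D, E, F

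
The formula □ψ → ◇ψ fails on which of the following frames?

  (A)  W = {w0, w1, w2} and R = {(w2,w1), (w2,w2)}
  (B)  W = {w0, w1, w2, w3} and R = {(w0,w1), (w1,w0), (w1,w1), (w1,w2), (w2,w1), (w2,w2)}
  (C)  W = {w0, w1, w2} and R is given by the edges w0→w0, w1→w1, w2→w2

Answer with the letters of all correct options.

The schema □ψ → ◇ψ is axiom D; it is valid on a frame iff R is serial.
(A) R is not serial (w0 has no R-successor), so the schema fails here.
(B) R is not serial (w3 has no R-successor), so the schema fails here.
(C) R is serial (every world has an R-successor), so the schema is valid here.

A, B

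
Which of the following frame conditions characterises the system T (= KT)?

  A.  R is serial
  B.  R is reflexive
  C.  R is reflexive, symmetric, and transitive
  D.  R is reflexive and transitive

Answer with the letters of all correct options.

(A) this class determines D, not T (= KT).
(B) T (= KT) is sound and complete for exactly this class.
(C) this class determines S5, not T (= KT).
(D) this class determines S4, not T (= KT).

B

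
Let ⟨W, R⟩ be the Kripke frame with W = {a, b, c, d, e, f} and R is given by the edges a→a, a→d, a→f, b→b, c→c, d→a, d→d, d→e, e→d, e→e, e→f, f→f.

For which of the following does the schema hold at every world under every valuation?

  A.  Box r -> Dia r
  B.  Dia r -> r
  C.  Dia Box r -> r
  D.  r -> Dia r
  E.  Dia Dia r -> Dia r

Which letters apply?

R is reflexive: each world relates to itself.
R is not symmetric: a R f but not f R a.
R is not transitive: a R d and d R e but not a R e.
R is serial: every world has an R-successor.
R is not a subset of the identity: a R d with a ≠ d.
(A) Box r -> Dia r (axiom D) characterises the serial frames. R is serial — valid.
(B) Dia r -> r is the converse of T; it holds exactly when R ⊆ identity. Here R ⊄ identity — not valid.
(C) Dia Box r -> r is the dual of axiom B; it is valid on a frame exactly when R is symmetric. R is not symmetric, so not valid.
(D) r -> Dia r is the dual of axiom T, which corresponds to reflexivity. R is reflexive — valid.
(E) Dia Dia r -> Dia r (the dual of axiom 4) characterises the transitive frames. R is not transitive — not valid.

A, D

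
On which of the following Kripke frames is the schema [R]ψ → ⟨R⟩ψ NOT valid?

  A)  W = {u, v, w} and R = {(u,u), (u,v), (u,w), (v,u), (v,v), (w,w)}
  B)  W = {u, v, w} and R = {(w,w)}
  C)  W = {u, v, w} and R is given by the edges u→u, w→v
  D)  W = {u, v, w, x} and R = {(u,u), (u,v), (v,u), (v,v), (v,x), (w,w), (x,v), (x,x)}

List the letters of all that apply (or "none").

The schema [R]ψ → ⟨R⟩ψ is axiom D; it is valid on a frame iff R is serial.
(A) R is serial (every world has an R-successor), so the schema is valid here.
(B) R is not serial (u has no R-successor), so the schema fails here.
(C) R is not serial (v has no R-successor), so the schema fails here.
(D) R is serial (every world has an R-successor), so the schema is valid here.

B, C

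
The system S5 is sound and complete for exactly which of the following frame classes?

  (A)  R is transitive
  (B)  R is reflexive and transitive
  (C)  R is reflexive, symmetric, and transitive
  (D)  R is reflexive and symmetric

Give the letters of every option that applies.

C

(A) this class determines K4, not S5.
(B) this class determines S4, not S5.
(C) S5 is sound and complete for exactly this class.
(D) this class determines B (= KTB), not S5.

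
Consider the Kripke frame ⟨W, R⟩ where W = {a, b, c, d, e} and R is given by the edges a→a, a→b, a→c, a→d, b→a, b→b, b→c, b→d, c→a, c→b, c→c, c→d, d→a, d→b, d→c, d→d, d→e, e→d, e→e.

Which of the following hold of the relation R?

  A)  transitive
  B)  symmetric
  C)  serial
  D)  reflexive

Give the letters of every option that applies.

(A) not transitive: a R d and d R e but not a R e.
(B) symmetric: every R-edge is matched by its reverse.
(C) serial: every world has an R-successor.
(D) reflexive: each world relates to itself.

B, C, D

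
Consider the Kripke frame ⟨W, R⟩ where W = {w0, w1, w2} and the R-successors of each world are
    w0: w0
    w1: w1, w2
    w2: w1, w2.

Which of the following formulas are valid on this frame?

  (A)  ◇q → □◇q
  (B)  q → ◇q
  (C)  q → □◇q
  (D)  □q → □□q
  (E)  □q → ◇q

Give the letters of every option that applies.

A, B, C, D, E

R is reflexive: each world relates to itself.
R is symmetric: every R-edge is matched by its reverse.
R is transitive: R is closed under composition.
R is euclidean: any two R-successors of the same world are R-related.
R is serial: every world has an R-successor.
(A) ◇q → □◇q (axiom 5) characterises the euclidean frames. R is euclidean — valid.
(B) q → ◇q is the dual of axiom T; it is valid on a frame exactly when R is reflexive. R is reflexive, so valid.
(C) axiom B: valid iff R is symmetric. R is symmetric — valid.
(D) □q → □□q is axiom 4; it is valid on a frame exactly when R is transitive. R is transitive, so valid.
(E) □q → ◇q is axiom D, which corresponds to seriality. R is serial — valid.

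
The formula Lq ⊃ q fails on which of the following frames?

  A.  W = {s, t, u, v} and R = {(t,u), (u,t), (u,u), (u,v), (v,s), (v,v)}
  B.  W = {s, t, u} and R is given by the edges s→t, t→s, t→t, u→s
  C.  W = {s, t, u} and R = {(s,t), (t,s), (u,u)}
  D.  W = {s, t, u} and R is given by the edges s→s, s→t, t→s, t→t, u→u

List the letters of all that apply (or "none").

A, B, C

The schema Lq ⊃ q is axiom T; it is valid on a frame iff R is reflexive.
(A) R is not reflexive (not s R s), so the schema fails here.
(B) R is not reflexive (not s R s), so the schema fails here.
(C) R is not reflexive (not s R s), so the schema fails here.
(D) R is reflexive (each world relates to itself), so the schema is valid here.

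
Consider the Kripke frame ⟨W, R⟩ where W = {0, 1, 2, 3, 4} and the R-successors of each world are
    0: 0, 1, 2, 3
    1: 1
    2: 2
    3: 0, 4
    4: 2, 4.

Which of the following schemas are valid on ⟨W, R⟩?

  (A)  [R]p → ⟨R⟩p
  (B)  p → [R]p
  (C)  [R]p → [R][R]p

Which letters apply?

R is not transitive: 0 R 3 and 3 R 4 but not 0 R 4.
R is serial: every world has an R-successor.
R is not a subset of the identity: 0 R 1 with 0 ≠ 1.
(A) [R]p → ⟨R⟩p is axiom D; it is valid on a frame exactly when R is serial. R is serial, so valid.
(B) p → [R]p is valid only on frames where every R-edge is a self-loop. Here R ⊄ identity — not valid.
(C) axiom 4: valid iff R is transitive. R is not transitive — not valid.

A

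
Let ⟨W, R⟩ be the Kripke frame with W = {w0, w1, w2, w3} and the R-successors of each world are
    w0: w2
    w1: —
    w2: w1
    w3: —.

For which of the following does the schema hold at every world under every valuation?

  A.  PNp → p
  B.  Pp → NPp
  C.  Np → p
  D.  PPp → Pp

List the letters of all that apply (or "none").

none

R is not reflexive: not w0 R w0.
R is not symmetric: w0 R w2 but not w2 R w0.
R is not transitive: w0 R w2 and w2 R w1 but not w0 R w1.
R is not euclidean: w0 R w2 and w0 R w2 but not w2 R w2.
(A) the dual of axiom B: valid iff R is symmetric. R is not symmetric — not valid.
(B) axiom 5: valid iff R is euclidean. R is not euclidean — not valid.
(C) axiom T: valid iff R is reflexive. R is not reflexive — not valid.
(D) the dual of axiom 4: valid iff R is transitive. R is not transitive — not valid.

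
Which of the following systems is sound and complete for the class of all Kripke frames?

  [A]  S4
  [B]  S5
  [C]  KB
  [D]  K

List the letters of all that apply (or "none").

D

(A) S4 is determined by the class of reflexive and transitive frames.
(B) S5 is determined by the class of reflexive, symmetric, and transitive frames.
(C) KB is determined by the class of symmetric frames.
(D) K is determined by exactly this class.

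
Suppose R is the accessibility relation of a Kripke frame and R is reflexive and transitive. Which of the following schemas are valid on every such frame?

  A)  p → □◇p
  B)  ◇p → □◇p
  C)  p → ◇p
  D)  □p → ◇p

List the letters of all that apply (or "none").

Reflexive relations are serial.
(A) p → □◇p is axiom B, which corresponds to symmetry. Such an R need not be symmetric — not valid.
(B) ◇p → □◇p (axiom 5) characterises the euclidean frames. Such an R need not be euclidean — not valid.
(C) p → ◇p is the dual of axiom T, which corresponds to reflexivity. Every such R is reflexive — valid.
(D) □p → ◇p is axiom D, which corresponds to seriality. Every such R is serial — valid.

C, D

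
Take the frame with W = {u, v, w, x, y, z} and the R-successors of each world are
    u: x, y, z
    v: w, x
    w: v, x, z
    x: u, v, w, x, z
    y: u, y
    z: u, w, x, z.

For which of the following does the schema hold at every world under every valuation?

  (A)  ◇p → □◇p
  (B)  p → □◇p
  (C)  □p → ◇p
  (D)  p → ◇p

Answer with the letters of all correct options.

B, C

R is not reflexive: not u R u.
R is symmetric: every R-edge is matched by its reverse.
R is not euclidean: u R x and u R y but not x R y.
R is serial: every world has an R-successor.
(A) ◇p → □◇p is axiom 5; it is valid on a frame exactly when R is euclidean. R is not euclidean, so not valid.
(B) p → □◇p is axiom B, which corresponds to symmetry. R is symmetric — valid.
(C) □p → ◇p is axiom D, which corresponds to seriality. R is serial — valid.
(D) the dual of axiom T: valid iff R is reflexive. R is not reflexive — not valid.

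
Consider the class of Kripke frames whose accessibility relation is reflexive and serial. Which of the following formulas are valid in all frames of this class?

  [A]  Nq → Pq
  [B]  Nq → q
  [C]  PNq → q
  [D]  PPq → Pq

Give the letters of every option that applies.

A, B

(A) axiom D: valid iff R is serial. Every such R is serial — valid.
(B) Nq → q (axiom T) characterises the reflexive frames. Every such R is reflexive — valid.
(C) the dual of axiom B: valid iff R is symmetric. Such an R need not be symmetric — not valid.
(D) PPq → Pq is the dual of axiom 4; it is valid on a frame exactly when R is transitive. Such an R need not be transitive, so not valid.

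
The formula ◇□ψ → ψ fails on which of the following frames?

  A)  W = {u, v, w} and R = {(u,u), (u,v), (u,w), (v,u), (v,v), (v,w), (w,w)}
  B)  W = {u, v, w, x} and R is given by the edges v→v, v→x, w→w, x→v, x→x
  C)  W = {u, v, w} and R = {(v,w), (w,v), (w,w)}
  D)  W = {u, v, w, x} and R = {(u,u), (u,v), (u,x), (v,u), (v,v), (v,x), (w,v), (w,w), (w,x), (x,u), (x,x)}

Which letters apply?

A, D

The schema ◇□ψ → ψ is the dual of axiom B; it is valid on a frame iff R is symmetric.
(A) R is not symmetric (u R w but not w R u), so the schema fails here.
(B) R is symmetric (every R-edge is matched by its reverse), so the schema is valid here.
(C) R is symmetric (every R-edge is matched by its reverse), so the schema is valid here.
(D) R is not symmetric (v R x but not x R v), so the schema fails here.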